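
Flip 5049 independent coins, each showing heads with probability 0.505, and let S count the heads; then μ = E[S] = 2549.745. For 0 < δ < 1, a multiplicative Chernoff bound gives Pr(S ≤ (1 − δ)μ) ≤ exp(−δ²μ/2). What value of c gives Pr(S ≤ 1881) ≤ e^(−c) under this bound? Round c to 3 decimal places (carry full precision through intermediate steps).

Write 1881 = (1 − δ)μ, so δ = 1 − 1881/2549.745 = 0.2622792…
Then the exponent is δ²μ/2 = (μ − 1881)²/(2μ) = 87.698941.

87.699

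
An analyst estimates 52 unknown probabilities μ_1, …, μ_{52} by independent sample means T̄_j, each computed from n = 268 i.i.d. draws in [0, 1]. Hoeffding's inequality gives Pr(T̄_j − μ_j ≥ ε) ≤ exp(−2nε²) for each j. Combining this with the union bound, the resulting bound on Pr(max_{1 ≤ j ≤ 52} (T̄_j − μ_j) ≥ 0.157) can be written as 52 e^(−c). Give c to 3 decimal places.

13.212

Union bound over the 52 events: Pr(max_{1 ≤ j ≤ 52} (T̄_j − μ_j) ≥ 0.157) ≤ 52·exp(−2nε²) = 52 exp(−2·268·0.157²).
So c = 2·268·0.157² = 13.2119.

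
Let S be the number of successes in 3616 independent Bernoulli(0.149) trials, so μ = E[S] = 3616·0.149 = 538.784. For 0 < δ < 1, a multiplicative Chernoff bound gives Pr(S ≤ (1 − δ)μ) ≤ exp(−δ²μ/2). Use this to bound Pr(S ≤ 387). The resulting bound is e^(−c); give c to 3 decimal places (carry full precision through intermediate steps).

Write 387 = (1 − δ)μ, so δ = 1 − 387/538.784 = 0.2817159…
Then the exponent is δ²μ/2 = (μ − 387)²/(2μ) = 21.379980.

21.380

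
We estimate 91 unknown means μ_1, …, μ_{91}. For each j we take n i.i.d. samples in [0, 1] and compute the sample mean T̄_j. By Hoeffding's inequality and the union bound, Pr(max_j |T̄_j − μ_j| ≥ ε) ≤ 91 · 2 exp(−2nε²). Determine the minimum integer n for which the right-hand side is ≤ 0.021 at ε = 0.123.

300

Need 2·91·exp(−2nε²) ≤ 0.021, i.e. exp(−2nε²) ≤ 0.021/182.
So 2nε² ≥ ln(182/0.021) = 9.067240.
Hence n ≥ 9.067240/(2·0.123²) = 299.664.
The smallest integer n is 300.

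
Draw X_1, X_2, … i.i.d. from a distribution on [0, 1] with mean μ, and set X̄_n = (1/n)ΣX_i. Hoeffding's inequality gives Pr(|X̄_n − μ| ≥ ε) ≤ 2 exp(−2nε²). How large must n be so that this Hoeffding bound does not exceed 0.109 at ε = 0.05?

Require 2·exp(−2nε²) ≤ 0.109, i.e. 2nε² ≥ ln(2/0.109) = 2.909555.
So n ≥ 2.909555 / (2·0.05²) = 581.911.
The smallest integer n is 582.

582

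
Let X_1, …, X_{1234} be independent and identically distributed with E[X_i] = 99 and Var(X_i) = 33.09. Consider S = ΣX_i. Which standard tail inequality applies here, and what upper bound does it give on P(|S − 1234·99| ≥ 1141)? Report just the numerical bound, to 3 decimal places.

0.031

With mean and variance of each term known, Chebyshev's inequality bounds the deviation of the sum (or sample mean).
Var(S) = n·Var(X_i) = 1234·33.09 = 40833.06.
Chebyshev: P(|S − 1234·99| ≥ 1141) ≤ Var(S)/1141² = 40833.06/1301881 = 0.0314.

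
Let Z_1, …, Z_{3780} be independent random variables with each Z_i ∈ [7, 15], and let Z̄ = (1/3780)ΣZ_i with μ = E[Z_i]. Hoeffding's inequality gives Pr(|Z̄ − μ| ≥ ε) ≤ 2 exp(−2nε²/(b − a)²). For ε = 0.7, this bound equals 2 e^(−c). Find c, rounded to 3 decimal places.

57.881

c = 2nε²/(b − a)² = 2·3780·0.7² / 8² = 57.8813.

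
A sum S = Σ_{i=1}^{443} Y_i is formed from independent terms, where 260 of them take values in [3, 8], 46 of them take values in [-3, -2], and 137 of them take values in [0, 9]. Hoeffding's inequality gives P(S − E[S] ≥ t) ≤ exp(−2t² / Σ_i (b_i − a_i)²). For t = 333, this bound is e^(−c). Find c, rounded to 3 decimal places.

Σ(b_i − a_i)² = 260·5² + 46·1² + 137·9² = 17643.
c = 2t² / 17643 = 2·333² / 17643 = 12.5703.

12.570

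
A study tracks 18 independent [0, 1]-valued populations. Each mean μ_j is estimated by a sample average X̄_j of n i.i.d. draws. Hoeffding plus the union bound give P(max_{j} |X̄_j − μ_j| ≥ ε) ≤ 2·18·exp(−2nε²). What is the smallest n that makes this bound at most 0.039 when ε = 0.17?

119

Need 2·18·exp(−2nε²) ≤ 0.039, i.e. exp(−2nε²) ≤ 0.039/36.
So 2nε² ≥ ln(36/0.039) = 6.827713.
Hence n ≥ 6.827713/(2·0.17²) = 118.127.
The smallest integer n is 119.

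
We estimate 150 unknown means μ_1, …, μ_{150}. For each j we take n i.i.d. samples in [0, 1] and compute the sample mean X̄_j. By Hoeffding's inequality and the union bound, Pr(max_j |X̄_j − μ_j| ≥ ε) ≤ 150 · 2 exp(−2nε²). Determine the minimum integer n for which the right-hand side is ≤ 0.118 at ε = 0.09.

Need 2·150·exp(−2nε²) ≤ 0.118, i.e. exp(−2nε²) ≤ 0.118/300.
So 2nε² ≥ ln(300/0.118) = 7.840853.
Hence n ≥ 7.840853/(2·0.09²) = 484.003.
The smallest integer n is 485.

485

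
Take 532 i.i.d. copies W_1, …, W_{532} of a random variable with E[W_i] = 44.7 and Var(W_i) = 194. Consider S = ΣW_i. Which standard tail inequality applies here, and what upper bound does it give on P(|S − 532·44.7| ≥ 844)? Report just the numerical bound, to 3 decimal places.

0.145

With mean and variance of each term known, Chebyshev's inequality bounds the deviation of the sum (or sample mean).
Var(S) = n·Var(W_i) = 532·194 = 103208.
Chebyshev: P(|S − 532·44.7| ≥ 844) ≤ Var(S)/844² = 103208/712336 = 0.1449.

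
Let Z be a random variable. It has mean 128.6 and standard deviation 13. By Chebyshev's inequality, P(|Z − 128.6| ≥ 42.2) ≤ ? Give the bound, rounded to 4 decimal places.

Chebyshev: P(|Z − μ| ≥ t) ≤ Var(Z)/t².
Var(Z) = σ² = 13² = 169.
Bound = 169 / 1780.84 = 0.0949.

0.0949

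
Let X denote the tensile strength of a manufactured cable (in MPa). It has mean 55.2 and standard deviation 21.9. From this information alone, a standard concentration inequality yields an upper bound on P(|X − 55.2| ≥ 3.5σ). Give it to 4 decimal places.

Mean and variance are known, so Chebyshev's inequality applies.
Chebyshev: P(|X − μ| ≥ t) ≤ Var(X)/t².
Var(X) = σ² = 21.9² = 479.61.
t = 3.5·21.9 = 76.65.
Bound = 479.61 / 5875.2225 = 0.0816.

0.0816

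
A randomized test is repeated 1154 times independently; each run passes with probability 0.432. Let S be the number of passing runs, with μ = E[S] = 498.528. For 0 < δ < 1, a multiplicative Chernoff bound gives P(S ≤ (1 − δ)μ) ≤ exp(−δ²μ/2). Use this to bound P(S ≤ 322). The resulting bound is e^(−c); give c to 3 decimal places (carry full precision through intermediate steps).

31.254

Write 322 = (1 − δ)μ, so δ = 1 − 322/498.528 = 0.3540985…
Then the exponent is δ²μ/2 = (μ − 322)²/(2μ) = 31.254147.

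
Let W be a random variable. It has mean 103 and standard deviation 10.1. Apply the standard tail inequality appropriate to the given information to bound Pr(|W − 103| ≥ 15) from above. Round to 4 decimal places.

0.4534

Mean and variance are known, so Chebyshev's inequality applies.
Chebyshev: Pr(|W − μ| ≥ t) ≤ Var(W)/t².
Var(W) = σ² = 10.1² = 102.01.
Bound = 102.01 / 225 = 0.4534.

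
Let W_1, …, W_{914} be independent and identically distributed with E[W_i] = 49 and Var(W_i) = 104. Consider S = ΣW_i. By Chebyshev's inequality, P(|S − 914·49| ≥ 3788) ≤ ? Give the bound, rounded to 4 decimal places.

0.0066

Var(S) = n·Var(W_i) = 914·104 = 95056.
Chebyshev: P(|S − 914·49| ≥ 3788) ≤ Var(S)/3788² = 95056/14348944 = 0.0066.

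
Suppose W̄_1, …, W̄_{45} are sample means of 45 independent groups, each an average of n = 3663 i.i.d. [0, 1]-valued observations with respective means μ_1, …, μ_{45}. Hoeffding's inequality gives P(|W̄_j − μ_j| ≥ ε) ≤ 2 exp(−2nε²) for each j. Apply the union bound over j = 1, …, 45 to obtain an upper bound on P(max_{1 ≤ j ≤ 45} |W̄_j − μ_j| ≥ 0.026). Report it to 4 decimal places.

0.6360

Per-experiment Hoeffding bound: 2·exp(−2·3663·0.026²) = 2·exp(−4.95238) = 0.014133.
Union bound over 45 events: 45·0.014133 = 0.63599.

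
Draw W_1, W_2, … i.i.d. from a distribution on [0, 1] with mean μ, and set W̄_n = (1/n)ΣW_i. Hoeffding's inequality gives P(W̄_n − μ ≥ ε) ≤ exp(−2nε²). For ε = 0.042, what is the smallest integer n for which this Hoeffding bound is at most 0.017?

Require exp(−2nε²) ≤ 0.017, i.e. 2nε² ≥ ln(1/0.017) = 4.074542.
So n ≥ 4.074542 / (2·0.042²) = 1154.916.
The smallest integer n is 1155.

1155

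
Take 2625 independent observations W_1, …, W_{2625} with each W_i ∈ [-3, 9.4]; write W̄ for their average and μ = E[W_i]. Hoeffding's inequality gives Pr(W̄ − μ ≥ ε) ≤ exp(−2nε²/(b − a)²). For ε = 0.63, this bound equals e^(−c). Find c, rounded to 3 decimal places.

13.552

c = 2nε²/(b − a)² = 2·2625·0.63² / 12.4² = 13.5518.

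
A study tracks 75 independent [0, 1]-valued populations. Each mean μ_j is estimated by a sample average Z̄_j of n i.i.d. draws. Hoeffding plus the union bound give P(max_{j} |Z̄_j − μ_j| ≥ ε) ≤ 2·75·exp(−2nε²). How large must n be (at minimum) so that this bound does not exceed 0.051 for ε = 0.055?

1321

Need 2·75·exp(−2nε²) ≤ 0.051, i.e. exp(−2nε²) ≤ 0.051/150.
So 2nε² ≥ ln(150/0.051) = 7.986565.
Hence n ≥ 7.986565/(2·0.055²) = 1320.093.
The smallest integer n is 1321.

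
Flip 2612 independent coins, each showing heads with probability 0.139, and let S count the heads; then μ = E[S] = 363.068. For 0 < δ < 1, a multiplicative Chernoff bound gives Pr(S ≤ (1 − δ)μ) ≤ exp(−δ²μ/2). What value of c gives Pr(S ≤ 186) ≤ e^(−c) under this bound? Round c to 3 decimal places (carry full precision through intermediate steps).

Write 186 = (1 − δ)μ, so δ = 1 − 186/363.068 = 0.4876993…
Then the exponent is δ²μ/2 = (μ − 186)²/(2μ) = 43.177968.

43.178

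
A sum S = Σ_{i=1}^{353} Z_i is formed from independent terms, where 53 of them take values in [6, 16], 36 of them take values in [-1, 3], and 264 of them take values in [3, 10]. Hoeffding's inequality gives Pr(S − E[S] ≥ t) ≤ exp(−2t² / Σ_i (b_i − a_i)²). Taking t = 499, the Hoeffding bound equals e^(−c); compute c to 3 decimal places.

26.473

Σ(b_i − a_i)² = 53·10² + 36·4² + 264·7² = 18812.
c = 2t² / 18812 = 2·499² / 18812 = 26.4726.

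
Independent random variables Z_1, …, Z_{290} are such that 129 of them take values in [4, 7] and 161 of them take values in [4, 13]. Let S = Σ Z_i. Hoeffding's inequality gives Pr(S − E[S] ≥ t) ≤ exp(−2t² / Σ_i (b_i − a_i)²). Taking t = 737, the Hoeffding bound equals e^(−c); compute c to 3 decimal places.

76.492

Σ(b_i − a_i)² = 129·3² + 161·9² = 14202.
c = 2t² / 14202 = 2·737² / 14202 = 76.4919.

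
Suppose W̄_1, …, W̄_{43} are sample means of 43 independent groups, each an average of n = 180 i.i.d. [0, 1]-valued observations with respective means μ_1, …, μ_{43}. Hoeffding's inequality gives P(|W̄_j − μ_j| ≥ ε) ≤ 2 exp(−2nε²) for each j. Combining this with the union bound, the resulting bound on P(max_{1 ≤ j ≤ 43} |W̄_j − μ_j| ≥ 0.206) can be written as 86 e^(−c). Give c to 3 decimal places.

Union bound over the 43 events: P(max_{1 ≤ j ≤ 43} |W̄_j − μ_j| ≥ 0.206) ≤ 43·2·exp(−2nε²) = 86 exp(−2·180·0.206²).
So c = 2·180·0.206² = 15.2770.

15.277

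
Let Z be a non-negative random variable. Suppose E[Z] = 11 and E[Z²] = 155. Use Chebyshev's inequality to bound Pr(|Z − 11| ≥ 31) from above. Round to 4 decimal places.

0.0354

Var(Z) = E[Z²] − (E[Z])² = 155 − 121 = 34.
Chebyshev's inequality: Pr(|Z − μ| ≥ t) ≤ Var(Z)/t² = 34/961 = 0.0354.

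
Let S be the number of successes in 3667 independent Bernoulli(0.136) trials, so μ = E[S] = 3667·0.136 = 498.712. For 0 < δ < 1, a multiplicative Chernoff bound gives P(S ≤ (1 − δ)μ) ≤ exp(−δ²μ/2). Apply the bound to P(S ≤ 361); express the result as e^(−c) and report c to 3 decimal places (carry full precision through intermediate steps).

Write 361 = (1 − δ)μ, so δ = 1 − 361/498.712 = 0.2761353…
Then the exponent is δ²μ/2 = (μ − 361)²/(2μ) = 19.013574.

19.014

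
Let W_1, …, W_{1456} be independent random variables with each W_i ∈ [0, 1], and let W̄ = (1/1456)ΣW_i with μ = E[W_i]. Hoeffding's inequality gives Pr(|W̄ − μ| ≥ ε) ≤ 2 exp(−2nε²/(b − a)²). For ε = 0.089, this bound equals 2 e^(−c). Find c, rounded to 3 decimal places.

c = 2nε²/(b − a)² = 2·1456·0.089² / 1² = 23.0660.

23.066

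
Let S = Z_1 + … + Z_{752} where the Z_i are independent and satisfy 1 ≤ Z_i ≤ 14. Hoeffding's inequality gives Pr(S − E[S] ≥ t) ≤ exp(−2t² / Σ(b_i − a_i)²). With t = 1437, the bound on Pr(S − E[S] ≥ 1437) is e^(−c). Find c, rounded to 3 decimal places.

32.497

Σ(b_i − a_i)² = 752·(13)² = 127088.
c = 2t²/127088 = 2·1437²/127088 = 32.4967.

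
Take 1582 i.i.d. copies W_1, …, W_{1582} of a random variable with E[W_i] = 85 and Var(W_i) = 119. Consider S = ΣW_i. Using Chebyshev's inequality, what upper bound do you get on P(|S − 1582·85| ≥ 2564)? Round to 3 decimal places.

Var(S) = n·Var(W_i) = 1582·119 = 188258.
Chebyshev: P(|S − 1582·85| ≥ 2564) ≤ Var(S)/2564² = 188258/6574096 = 0.0286.

0.029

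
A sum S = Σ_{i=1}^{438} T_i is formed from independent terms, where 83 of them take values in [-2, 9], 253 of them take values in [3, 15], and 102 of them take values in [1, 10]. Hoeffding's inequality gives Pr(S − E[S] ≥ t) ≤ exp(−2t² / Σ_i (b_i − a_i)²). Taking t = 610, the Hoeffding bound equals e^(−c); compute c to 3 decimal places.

Σ(b_i − a_i)² = 83·11² + 253·12² + 102·9² = 54737.
c = 2t² / 54737 = 2·610² / 54737 = 13.5959.

13.596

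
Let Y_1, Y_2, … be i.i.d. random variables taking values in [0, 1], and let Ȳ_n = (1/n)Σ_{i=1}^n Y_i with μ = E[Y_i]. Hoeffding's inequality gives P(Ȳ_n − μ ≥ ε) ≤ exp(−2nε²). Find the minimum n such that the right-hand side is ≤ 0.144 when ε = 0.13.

Require exp(−2nε²) ≤ 0.144, i.e. 2nε² ≥ ln(1/0.144) = 1.937942.
So n ≥ 1.937942 / (2·0.13²) = 57.336.
The smallest integer n is 58.

58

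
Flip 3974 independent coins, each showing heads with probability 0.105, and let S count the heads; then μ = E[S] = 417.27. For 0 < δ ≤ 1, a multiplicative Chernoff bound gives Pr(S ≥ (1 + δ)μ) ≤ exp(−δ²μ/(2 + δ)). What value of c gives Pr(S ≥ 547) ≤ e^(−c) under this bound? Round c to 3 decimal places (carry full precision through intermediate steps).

17.453

Write 547 = (1 + δ)μ, so δ = 547/417.27 − 1 = 0.3109018…
Then the exponent is δ²μ/(2 + δ) = (547 − μ)² / (μ·(2 + δ)) = 17.453486.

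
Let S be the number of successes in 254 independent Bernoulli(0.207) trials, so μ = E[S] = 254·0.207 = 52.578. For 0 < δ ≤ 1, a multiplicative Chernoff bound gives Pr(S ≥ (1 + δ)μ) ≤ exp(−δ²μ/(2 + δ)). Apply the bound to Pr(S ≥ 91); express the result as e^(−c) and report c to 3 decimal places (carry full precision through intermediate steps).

Write 91 = (1 + δ)μ, so δ = 91/52.578 − 1 = 0.7307619…
Then the exponent is δ²μ/(2 + δ) = (91 − μ)² / (μ·(2 + δ)) = 10.281868.

10.282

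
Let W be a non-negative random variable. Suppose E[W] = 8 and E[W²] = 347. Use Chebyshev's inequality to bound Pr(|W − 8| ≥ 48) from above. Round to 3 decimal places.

0.123

Var(W) = E[W²] − (E[W])² = 347 − 64 = 283.
Chebyshev's inequality: Pr(|W − μ| ≥ t) ≤ Var(W)/t² = 283/2304 = 0.1228.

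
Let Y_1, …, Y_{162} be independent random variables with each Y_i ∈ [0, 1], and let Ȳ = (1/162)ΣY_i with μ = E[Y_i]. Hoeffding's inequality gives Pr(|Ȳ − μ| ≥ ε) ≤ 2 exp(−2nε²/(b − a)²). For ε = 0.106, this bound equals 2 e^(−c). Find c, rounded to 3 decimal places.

3.640

c = 2nε²/(b − a)² = 2·162·0.106² / 1² = 3.6405.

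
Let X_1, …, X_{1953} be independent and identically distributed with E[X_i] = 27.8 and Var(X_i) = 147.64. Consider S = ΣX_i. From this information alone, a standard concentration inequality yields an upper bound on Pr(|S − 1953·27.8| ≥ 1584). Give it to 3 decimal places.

With mean and variance of each term known, Chebyshev's inequality bounds the deviation of the sum (or sample mean).
Var(S) = n·Var(X_i) = 1953·147.64 = 288340.92.
Chebyshev: Pr(|S − 1953·27.8| ≥ 1584) ≤ Var(S)/1584² = 288340.92/2509056 = 0.1149.

0.115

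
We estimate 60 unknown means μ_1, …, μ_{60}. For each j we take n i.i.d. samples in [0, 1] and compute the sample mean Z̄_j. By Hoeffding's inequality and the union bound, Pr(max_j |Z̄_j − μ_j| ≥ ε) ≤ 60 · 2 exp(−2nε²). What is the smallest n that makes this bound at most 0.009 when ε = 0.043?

Need 2·60·exp(−2nε²) ≤ 0.009, i.e. exp(−2nε²) ≤ 0.009/120.
So 2nε² ≥ ln(120/0.009) = 9.498022.
Hence n ≥ 9.498022/(2·0.043²) = 2568.421.
The smallest integer n is 2569.

2569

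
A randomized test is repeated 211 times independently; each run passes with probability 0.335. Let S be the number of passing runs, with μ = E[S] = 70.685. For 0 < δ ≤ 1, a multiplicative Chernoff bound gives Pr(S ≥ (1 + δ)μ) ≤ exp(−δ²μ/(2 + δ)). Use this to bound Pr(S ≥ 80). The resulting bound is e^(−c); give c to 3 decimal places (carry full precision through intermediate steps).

0.576

Write 80 = (1 + δ)μ, so δ = 80/70.685 − 1 = 0.1317818…
Then the exponent is δ²μ/(2 + δ) = (80 − μ)² / (μ·(2 + δ)) = 0.575832.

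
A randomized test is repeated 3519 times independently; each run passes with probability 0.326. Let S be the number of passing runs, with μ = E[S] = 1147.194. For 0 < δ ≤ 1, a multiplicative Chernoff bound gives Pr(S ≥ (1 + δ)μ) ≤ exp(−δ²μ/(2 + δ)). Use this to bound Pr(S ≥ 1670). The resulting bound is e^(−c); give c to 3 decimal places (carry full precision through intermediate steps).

97.021

Write 1670 = (1 + δ)μ, so δ = 1670/1147.194 − 1 = 0.4557259…
Then the exponent is δ²μ/(2 + δ) = (1670 − μ)² / (μ·(2 + δ)) = 97.020693.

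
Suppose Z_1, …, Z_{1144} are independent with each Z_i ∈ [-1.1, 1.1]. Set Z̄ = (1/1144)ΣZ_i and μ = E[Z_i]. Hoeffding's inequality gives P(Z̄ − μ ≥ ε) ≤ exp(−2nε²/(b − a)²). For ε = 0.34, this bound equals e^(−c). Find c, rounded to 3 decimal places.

c = 2nε²/(b − a)² = 2·1144·0.34² / 2.2² = 54.6473.

54.647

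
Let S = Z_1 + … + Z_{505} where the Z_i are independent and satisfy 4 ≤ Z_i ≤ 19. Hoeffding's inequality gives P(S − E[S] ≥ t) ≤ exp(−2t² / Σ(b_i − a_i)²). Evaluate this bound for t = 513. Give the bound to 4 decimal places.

Σ(b_i − a_i)² = 505·(15)² = 113625.
Exponent = 2·513²/113625 = 4.6322.
Bound = exp(−4.6322) = 0.00973.

0.0097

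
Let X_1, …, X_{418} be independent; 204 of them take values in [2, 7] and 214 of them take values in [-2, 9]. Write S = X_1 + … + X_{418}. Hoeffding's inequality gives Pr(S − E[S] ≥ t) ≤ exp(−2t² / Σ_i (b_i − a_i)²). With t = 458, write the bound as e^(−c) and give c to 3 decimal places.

Σ(b_i − a_i)² = 204·5² + 214·11² = 30994.
c = 2t² / 30994 = 2·458² / 30994 = 13.5358.

13.536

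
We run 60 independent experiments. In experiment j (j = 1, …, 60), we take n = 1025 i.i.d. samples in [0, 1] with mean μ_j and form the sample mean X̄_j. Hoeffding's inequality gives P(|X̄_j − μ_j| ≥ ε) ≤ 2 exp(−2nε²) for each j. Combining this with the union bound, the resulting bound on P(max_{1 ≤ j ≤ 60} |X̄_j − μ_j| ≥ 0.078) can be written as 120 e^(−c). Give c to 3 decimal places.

Union bound over the 60 events: P(max_{1 ≤ j ≤ 60} |X̄_j − μ_j| ≥ 0.078) ≤ 60·2·exp(−2nε²) = 120 exp(−2·1025·0.078²).
So c = 2·1025·0.078² = 12.4722.

12.472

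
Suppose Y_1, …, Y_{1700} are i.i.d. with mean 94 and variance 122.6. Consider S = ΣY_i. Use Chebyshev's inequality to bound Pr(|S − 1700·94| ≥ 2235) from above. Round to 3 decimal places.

Var(S) = n·Var(Y_i) = 1700·122.6 = 208420.
Chebyshev: Pr(|S − 1700·94| ≥ 2235) ≤ Var(S)/2235² = 208420/4995225 = 0.0417.

0.042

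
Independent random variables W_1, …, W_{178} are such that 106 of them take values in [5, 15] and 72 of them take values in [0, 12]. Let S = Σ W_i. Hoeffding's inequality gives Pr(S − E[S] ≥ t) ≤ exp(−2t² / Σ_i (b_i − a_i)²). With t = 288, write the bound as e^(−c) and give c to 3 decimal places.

7.911

Σ(b_i − a_i)² = 106·10² + 72·12² = 20968.
c = 2t² / 20968 = 2·288² / 20968 = 7.9115.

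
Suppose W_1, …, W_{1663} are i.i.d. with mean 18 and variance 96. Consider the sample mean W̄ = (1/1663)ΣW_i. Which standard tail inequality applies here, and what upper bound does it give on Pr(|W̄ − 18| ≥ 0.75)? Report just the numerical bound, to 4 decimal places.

With mean and variance of each term known, Chebyshev's inequality bounds the deviation of the sum (or sample mean).
Var(W̄) = Var(W_i)/n = 96/1663 = 0.057727.
Chebyshev: Pr(|W̄ − 18| ≥ 0.75) ≤ Var(W̄)/(0.75)² = 96/(1663·0.75²) = 0.1026.

0.1026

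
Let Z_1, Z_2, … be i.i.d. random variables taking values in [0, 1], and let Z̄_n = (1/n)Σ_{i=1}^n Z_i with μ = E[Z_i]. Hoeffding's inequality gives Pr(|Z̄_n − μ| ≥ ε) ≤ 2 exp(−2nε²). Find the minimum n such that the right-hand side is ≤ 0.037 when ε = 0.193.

Require 2·exp(−2nε²) ≤ 0.037, i.e. 2nε² ≥ ln(2/0.037) = 3.989985.
So n ≥ 3.989985 / (2·0.193²) = 53.558.
The smallest integer n is 54.

54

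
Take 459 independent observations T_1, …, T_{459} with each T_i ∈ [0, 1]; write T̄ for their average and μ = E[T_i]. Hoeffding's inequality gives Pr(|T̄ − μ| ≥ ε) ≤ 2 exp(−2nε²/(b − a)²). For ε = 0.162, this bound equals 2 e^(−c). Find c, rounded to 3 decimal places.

24.092

c = 2nε²/(b − a)² = 2·459·0.162² / 1² = 24.0920.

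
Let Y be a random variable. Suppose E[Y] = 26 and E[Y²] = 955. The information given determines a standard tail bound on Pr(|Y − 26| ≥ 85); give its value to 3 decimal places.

The first two moments determine the variance, so Chebyshev's inequality is the sharpest standard bound available.
Var(Y) = E[Y²] − (E[Y])² = 955 − 676 = 279.
Chebyshev's inequality: Pr(|Y − μ| ≥ t) ≤ Var(Y)/t² = 279/7225 = 0.0386.

0.039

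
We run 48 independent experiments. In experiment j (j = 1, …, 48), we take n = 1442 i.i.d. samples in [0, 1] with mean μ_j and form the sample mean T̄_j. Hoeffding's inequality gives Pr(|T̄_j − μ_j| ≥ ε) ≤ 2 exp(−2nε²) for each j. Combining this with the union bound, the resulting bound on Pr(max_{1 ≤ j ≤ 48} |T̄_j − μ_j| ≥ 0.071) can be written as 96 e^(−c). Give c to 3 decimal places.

Union bound over the 48 events: Pr(max_{1 ≤ j ≤ 48} |T̄_j − μ_j| ≥ 0.071) ≤ 48·2·exp(−2nε²) = 96 exp(−2·1442·0.071²).
So c = 2·1442·0.071² = 14.5382.

14.538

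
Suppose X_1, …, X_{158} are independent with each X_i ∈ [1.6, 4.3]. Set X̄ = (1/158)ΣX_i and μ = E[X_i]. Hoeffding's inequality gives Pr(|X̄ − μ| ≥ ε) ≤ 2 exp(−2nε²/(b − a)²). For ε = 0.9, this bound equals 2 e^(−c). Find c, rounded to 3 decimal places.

c = 2nε²/(b − a)² = 2·158·0.9² / 2.7² = 35.1111.

35.111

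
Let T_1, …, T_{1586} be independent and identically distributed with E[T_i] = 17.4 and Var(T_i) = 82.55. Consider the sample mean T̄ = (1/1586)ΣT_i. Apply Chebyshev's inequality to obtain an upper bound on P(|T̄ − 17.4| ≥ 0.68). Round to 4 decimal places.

0.1126

Var(T̄) = Var(T_i)/n = 82.55/1586 = 0.052049.
Chebyshev: P(|T̄ − 17.4| ≥ 0.68) ≤ Var(T̄)/(0.68)² = 82.55/(1586·0.68²) = 0.1126.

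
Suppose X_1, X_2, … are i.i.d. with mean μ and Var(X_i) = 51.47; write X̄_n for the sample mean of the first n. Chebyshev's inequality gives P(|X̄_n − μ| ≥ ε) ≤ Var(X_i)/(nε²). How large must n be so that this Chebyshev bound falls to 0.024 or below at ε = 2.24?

428

Require 51.47/(n·2.24²) ≤ 0.024, i.e. n ≥ 51.47/(0.024·2.24²) = 427.412.
The smallest integer n is 428.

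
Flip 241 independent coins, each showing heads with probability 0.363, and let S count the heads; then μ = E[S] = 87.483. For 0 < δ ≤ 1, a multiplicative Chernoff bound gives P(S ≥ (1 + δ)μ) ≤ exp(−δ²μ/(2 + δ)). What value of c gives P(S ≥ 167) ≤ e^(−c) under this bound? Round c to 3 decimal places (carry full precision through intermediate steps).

24.846

Write 167 = (1 + δ)μ, so δ = 167/87.483 − 1 = 0.9089423…
Then the exponent is δ²μ/(2 + δ) = (167 − μ)² / (μ·(2 + δ)) = 24.846270.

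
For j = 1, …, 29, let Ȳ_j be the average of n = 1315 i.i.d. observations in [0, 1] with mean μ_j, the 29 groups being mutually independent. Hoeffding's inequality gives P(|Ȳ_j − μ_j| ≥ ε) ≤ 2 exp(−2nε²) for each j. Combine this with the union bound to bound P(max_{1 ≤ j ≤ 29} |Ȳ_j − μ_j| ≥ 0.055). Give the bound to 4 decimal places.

Per-experiment Hoeffding bound: 2·exp(−2·1315·0.055²) = 2·exp(−7.95575) = 0.00070128.
Union bound over 29 events: 29·0.00070128 = 0.02034.

0.0203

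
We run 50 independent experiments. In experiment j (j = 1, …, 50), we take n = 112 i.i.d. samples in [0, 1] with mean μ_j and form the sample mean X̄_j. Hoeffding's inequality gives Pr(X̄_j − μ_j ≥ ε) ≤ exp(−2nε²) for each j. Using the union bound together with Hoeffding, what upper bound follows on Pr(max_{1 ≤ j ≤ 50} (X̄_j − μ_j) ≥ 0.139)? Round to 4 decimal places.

Per-experiment Hoeffding bound: exp(−2·112·0.139²) = exp(−4.32790) = 0.013195.
Union bound over 50 events: 50·0.013195 = 0.65976.

0.6598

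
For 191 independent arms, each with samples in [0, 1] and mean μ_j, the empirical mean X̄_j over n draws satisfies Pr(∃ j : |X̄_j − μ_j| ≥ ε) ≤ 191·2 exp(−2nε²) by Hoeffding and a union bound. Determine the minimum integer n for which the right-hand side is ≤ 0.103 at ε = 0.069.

864

Need 2·191·exp(−2nε²) ≤ 0.103, i.e. exp(−2nε²) ≤ 0.103/382.
So 2nε² ≥ ln(382/0.103) = 8.218447.
Hence n ≥ 8.218447/(2·0.069²) = 863.101.
The smallest integer n is 864.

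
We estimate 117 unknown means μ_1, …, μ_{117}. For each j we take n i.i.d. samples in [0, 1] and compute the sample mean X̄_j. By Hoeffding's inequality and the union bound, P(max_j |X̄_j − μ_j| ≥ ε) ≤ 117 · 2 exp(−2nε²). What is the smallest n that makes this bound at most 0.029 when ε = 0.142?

Need 2·117·exp(−2nε²) ≤ 0.029, i.e. exp(−2nε²) ≤ 0.029/234.
So 2nε² ≥ ln(234/0.029) = 8.995781.
Hence n ≥ 8.995781/(2·0.142²) = 223.065.
The smallest integer n is 224.

224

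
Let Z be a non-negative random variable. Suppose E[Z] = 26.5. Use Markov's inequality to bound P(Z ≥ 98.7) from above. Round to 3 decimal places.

Markov's inequality: for a non-negative random variable, P(Z ≥ a) ≤ E[Z]/a.
Here E[Z] = 26.5 and a = 98.7, so the bound is 26.5/98.7 = 0.2685.

0.268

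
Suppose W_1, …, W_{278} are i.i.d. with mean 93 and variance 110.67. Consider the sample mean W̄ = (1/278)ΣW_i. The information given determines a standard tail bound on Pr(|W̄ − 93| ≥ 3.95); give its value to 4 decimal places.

With mean and variance of each term known, Chebyshev's inequality bounds the deviation of the sum (or sample mean).
Var(W̄) = Var(W_i)/n = 110.67/278 = 0.39809.
Chebyshev: Pr(|W̄ − 93| ≥ 3.95) ≤ Var(W̄)/(3.95)² = 110.67/(278·3.95²) = 0.0255.

0.0255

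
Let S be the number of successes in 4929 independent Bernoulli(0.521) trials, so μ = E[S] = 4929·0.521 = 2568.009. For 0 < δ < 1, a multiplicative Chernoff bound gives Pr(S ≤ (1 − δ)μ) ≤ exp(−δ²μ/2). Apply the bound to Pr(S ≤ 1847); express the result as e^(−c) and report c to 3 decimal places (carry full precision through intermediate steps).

Write 1847 = (1 − δ)μ, so δ = 1 − 1847/2568.009 = 0.2807658…
Then the exponent is δ²μ/2 = (μ − 1847)²/(2μ) = 101.217320.

101.217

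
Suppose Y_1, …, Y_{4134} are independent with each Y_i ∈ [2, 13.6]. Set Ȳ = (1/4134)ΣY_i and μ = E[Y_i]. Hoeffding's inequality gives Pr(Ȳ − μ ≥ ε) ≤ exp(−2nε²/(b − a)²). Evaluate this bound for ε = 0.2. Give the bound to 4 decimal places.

0.0856

Exponent: 2nε²/(b − a)² = 2·4134·0.2² / 11.6² = 2.45779.
Bound = exp(−2.45779) = 0.08562.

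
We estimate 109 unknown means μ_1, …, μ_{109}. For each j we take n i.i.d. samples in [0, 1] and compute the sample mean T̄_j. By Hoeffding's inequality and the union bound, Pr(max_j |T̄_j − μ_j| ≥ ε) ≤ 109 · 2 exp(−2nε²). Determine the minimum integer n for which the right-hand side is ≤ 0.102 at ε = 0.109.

323

Need 2·109·exp(−2nε²) ≤ 0.102, i.e. exp(−2nε²) ≤ 0.102/218.
So 2nε² ≥ ln(218/0.102) = 7.667278.
Hence n ≥ 7.667278/(2·0.109²) = 322.670.
The smallest integer n is 323.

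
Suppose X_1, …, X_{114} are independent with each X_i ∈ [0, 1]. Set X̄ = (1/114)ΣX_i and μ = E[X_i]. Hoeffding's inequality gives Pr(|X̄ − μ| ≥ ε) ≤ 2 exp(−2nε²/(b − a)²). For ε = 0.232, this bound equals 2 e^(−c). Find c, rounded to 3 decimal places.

12.272

c = 2nε²/(b − a)² = 2·114·0.232² / 1² = 12.2719.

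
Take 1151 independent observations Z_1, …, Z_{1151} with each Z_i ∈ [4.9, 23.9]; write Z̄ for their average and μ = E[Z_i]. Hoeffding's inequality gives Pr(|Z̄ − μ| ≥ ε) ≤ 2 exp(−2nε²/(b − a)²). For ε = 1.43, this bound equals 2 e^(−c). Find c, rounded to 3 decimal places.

13.040

c = 2nε²/(b − a)² = 2·1151·1.43² / 19² = 13.0398.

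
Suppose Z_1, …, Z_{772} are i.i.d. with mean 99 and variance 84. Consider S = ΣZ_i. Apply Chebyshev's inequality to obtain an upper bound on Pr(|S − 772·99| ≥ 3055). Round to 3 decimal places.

Var(S) = n·Var(Z_i) = 772·84 = 64848.
Chebyshev: Pr(|S − 772·99| ≥ 3055) ≤ Var(S)/3055² = 64848/9333025 = 0.0069.

0.007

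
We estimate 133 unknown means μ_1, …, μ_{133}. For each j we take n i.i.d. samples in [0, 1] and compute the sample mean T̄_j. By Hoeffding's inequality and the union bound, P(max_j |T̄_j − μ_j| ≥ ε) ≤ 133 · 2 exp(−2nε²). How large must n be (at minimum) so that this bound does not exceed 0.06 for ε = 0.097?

Need 2·133·exp(−2nε²) ≤ 0.06, i.e. exp(−2nε²) ≤ 0.06/266.
So 2nε² ≥ ln(266/0.06) = 8.396907.
Hence n ≥ 8.396907/(2·0.097²) = 446.217.
The smallest integer n is 447.

447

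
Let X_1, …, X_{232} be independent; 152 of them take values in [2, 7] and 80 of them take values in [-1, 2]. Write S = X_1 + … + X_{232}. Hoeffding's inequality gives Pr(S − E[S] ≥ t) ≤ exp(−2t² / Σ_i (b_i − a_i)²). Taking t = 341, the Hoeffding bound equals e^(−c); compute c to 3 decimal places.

51.452

Σ(b_i − a_i)² = 152·5² + 80·3² = 4520.
c = 2t² / 4520 = 2·341² / 4520 = 51.4518.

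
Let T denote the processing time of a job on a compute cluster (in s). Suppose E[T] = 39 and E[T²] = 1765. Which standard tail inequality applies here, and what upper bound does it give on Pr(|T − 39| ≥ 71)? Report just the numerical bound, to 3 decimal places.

The first two moments determine the variance, so Chebyshev's inequality is the sharpest standard bound available.
Var(T) = E[T²] − (E[T])² = 1765 − 1521 = 244.
Chebyshev's inequality: Pr(|T − μ| ≥ t) ≤ Var(T)/t² = 244/5041 = 0.0484.

0.048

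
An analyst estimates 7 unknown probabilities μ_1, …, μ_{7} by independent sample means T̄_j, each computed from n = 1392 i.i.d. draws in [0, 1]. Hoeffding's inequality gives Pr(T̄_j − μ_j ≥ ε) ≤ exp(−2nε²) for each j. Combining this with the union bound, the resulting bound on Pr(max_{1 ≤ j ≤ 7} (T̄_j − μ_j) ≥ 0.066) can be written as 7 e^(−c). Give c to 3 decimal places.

12.127

Union bound over the 7 events: Pr(max_{1 ≤ j ≤ 7} (T̄_j − μ_j) ≥ 0.066) ≤ 7·exp(−2nε²) = 7 exp(−2·1392·0.066²).
So c = 2·1392·0.066² = 12.1271.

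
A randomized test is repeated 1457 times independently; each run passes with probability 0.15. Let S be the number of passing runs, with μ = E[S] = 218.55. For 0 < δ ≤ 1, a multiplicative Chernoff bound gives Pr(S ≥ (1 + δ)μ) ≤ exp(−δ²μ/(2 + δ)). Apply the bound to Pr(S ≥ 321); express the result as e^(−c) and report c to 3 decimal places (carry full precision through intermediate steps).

Write 321 = (1 + δ)μ, so δ = 321/218.55 − 1 = 0.4687714…
Then the exponent is δ²μ/(2 + δ) = (321 − μ)² / (μ·(2 + δ)) = 19.453253.

19.453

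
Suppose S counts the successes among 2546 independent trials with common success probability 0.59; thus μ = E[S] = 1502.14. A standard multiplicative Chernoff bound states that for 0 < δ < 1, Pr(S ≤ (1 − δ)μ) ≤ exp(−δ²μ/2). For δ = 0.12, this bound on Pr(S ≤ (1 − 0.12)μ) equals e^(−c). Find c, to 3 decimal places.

c = δ²μ/2 = 0.12²·1502.14/2 = 10.8154.

10.815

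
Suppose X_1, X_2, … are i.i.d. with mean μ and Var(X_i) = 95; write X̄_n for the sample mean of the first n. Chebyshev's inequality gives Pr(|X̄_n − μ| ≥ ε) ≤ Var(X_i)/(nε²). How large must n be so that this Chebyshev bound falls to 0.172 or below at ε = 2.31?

Require 95/(n·2.31²) ≤ 0.172, i.e. n ≥ 95/(0.172·2.31²) = 103.507.
The smallest integer n is 104.

104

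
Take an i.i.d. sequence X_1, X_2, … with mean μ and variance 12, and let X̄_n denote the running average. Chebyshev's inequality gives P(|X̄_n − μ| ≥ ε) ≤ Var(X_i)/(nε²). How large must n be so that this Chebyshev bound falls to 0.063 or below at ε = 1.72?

Require 12/(n·1.72²) ≤ 0.063, i.e. n ≥ 12/(0.063·1.72²) = 64.385.
The smallest integer n is 65.

65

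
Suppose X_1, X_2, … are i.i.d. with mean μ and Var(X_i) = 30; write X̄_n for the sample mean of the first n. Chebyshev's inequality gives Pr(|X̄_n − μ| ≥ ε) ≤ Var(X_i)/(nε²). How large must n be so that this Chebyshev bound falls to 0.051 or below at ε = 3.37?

Require 30/(n·3.37²) ≤ 0.051, i.e. n ≥ 30/(0.051·3.37²) = 51.795.
The smallest integer n is 52.

52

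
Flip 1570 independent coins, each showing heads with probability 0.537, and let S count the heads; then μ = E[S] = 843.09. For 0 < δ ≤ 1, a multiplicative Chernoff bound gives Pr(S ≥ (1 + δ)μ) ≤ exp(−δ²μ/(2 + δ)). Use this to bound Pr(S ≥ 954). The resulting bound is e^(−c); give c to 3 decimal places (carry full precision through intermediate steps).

6.845

Write 954 = (1 + δ)μ, so δ = 954/843.09 − 1 = 0.1315518…
Then the exponent is δ²μ/(2 + δ) = (954 − μ)² / (μ·(2 + δ)) = 6.844971.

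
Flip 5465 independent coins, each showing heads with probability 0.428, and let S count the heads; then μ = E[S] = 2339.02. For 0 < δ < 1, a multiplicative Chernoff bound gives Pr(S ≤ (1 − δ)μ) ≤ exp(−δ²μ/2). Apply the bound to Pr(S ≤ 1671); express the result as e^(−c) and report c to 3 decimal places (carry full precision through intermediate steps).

95.393

Write 1671 = (1 − δ)μ, so δ = 1 − 1671/2339.02 = 0.2855982…
Then the exponent is δ²μ/2 = (μ − 1671)²/(2μ) = 95.392669.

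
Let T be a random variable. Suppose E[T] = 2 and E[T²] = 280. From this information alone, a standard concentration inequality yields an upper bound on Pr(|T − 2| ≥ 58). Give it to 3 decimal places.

0.082

The first two moments determine the variance, so Chebyshev's inequality is the sharpest standard bound available.
Var(T) = E[T²] − (E[T])² = 280 − 4 = 276.
Chebyshev's inequality: Pr(|T − μ| ≥ t) ≤ Var(T)/t² = 276/3364 = 0.0820.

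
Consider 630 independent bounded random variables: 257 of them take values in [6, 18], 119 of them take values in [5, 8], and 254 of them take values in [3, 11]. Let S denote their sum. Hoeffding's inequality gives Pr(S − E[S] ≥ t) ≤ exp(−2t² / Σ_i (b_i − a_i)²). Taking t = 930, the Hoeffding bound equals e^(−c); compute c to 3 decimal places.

Σ(b_i − a_i)² = 257·12² + 119·3² + 254·8² = 54335.
c = 2t² / 54335 = 2·930² / 54335 = 31.8358.

31.836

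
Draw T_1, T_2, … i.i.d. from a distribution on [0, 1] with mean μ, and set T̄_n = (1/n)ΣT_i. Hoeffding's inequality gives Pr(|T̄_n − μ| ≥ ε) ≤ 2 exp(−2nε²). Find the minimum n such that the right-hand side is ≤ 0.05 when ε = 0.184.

55

Require 2·exp(−2nε²) ≤ 0.05, i.e. 2nε² ≥ ln(2/0.05) = 3.688879.
So n ≥ 3.688879 / (2·0.184²) = 54.479.
The smallest integer n is 55.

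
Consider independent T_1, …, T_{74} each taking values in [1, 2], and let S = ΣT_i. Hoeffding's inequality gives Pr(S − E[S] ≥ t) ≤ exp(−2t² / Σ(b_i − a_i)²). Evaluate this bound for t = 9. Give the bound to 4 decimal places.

Σ(b_i − a_i)² = 74·(1)² = 74.
Exponent = 2·9²/74 = 2.1892.
Bound = exp(−2.1892) = 0.11201.

0.1120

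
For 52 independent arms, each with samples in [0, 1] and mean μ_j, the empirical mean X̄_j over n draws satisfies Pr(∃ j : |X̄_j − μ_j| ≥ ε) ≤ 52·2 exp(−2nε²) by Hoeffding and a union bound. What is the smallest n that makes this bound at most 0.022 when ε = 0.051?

Need 2·52·exp(−2nε²) ≤ 0.022, i.e. exp(−2nε²) ≤ 0.022/104.
So 2nε² ≥ ln(104/0.022) = 8.461104.
Hence n ≥ 8.461104/(2·0.051²) = 1626.510.
The smallest integer n is 1627.

1627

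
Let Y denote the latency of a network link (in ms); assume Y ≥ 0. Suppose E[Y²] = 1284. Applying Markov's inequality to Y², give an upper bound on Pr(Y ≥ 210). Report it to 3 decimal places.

Since Y ≥ 0, the event {Y ≥ 210} is the same as {Y² ≥ 44100}.
Markov's inequality applied to Y² gives Pr(Y² ≥ 44100) ≤ E[Y²]/44100 = 1284/44100 = 0.0291.

0.029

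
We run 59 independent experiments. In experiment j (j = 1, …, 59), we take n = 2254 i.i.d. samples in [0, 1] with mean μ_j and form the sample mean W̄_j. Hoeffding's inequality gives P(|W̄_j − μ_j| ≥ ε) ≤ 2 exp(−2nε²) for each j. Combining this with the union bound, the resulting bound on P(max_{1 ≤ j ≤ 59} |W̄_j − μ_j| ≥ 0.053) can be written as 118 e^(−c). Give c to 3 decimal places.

Union bound over the 59 events: P(max_{1 ≤ j ≤ 59} |W̄_j − μ_j| ≥ 0.053) ≤ 59·2·exp(−2nε²) = 118 exp(−2·2254·0.053²).
So c = 2·2254·0.053² = 12.6630.

12.663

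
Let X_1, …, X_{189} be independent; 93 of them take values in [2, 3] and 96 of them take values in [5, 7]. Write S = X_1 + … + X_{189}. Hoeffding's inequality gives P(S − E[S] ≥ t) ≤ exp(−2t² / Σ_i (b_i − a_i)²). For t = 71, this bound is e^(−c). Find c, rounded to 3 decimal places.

Σ(b_i − a_i)² = 93·1² + 96·2² = 477.
c = 2t² / 477 = 2·71² / 477 = 21.1363.

21.136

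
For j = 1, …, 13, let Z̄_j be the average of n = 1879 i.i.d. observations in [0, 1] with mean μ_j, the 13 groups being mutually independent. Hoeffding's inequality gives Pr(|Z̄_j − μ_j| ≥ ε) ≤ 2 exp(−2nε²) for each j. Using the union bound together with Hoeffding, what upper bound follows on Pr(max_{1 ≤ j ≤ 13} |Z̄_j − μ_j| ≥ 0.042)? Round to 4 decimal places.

0.0344

Per-experiment Hoeffding bound: 2·exp(−2·1879·0.042²) = 2·exp(−6.62911) = 0.0026427.
Union bound over 13 events: 13·0.0026427 = 0.03435.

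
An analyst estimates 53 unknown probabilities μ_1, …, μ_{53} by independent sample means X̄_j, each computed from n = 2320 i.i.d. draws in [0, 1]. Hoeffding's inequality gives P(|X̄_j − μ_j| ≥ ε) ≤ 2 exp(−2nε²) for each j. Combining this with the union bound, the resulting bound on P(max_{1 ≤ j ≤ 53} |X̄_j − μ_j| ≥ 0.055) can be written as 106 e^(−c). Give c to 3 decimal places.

Union bound over the 53 events: P(max_{1 ≤ j ≤ 53} |X̄_j − μ_j| ≥ 0.055) ≤ 53·2·exp(−2nε²) = 106 exp(−2·2320·0.055²).
So c = 2·2320·0.055² = 14.0360.

14.036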